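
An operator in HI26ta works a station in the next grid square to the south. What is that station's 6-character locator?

HI25tx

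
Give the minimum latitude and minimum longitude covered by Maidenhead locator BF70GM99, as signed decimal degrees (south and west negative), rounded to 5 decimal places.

-39.46250, -145.42500

Field B=1, F=5: +1·20° lon, +5·10° lat → SW at lon -160°, lat -40°.
Square 7, 0: +7·2° lon, +0·1° lat → SW at lon -146°, lat -40°.
Subsquare g=6, m=12: +6·0.0833333° lon, +12·0.0416667° lat → SW at lon -145.5°, lat -39.5°.
Extended square 9, 9: +9·0.00833333° lon, +9·0.00416667° lat → SW at lon -145.425°, lat -39.4625°.
latitude -39.46250, longitude -145.42500.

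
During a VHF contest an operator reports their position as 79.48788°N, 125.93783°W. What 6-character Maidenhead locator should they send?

CQ79al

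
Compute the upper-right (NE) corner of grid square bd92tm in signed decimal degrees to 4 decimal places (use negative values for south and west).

Field B=1, D=3: +1·20° lon, +3·10° lat → SW at lon -160°, lat -60°.
Square 9, 2: +9·2° lon, +2·1° lat → SW at lon -142°, lat -58°.
Subsquare t=19, m=12: +19·0.0833333° lon, +12·0.0416667° lat → SW at lon -140.417°, lat -57.5°.
Cell spans 0.0833333° lon × 0.0416667° lat. NE corner is SW corner plus one full cell.
latitude -57.4583, longitude -140.3333.

-57.4583, -140.3333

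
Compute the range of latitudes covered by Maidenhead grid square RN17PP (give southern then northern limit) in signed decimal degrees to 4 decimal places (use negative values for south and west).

47.6250, 47.6667

Field R=17, N=13: +17·20° lon, +13·10° lat → SW at lon 160°, lat 40°.
Square 1, 7: +1·2° lon, +7·1° lat → SW at lon 162°, lat 47°.
Subsquare p=15, p=15: +15·0.0833333° lon, +15·0.0416667° lat → SW at lon 163.25°, lat 47.625°.
Cell spans 0.0833333° lon × 0.0416667° lat.
south 47.6250, north 47.6667.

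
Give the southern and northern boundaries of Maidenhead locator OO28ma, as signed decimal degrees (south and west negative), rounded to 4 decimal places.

58.0000, 58.0417

Field O=14, O=14: +14·20° lon, +14·10° lat → SW at lon 100°, lat 50°.
Square 2, 8: +2·2° lon, +8·1° lat → SW at lon 104°, lat 58°.
Subsquare m=12, a=0: +12·0.0833333° lon, +0·0.0416667° lat → SW at lon 105°, lat 58°.
Cell spans 0.0833333° lon × 0.0416667° lat.
south 58.0000, north 58.0417.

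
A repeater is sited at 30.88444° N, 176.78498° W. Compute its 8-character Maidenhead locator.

AM10ov52

Offset from 180°W / 90°S: lon 3.21502°, lat 120.88444°.
Field (20°×10°, letters A–R): 3.21502/20 → 0 → A, 120.88444/10 → 12 → M; chars AM.
Square (2°×1°, digits 0–9): 3.21502/2 → 1, 0.88444/1 → 0; chars 10.
Subsquare (5′×2.5′, letters a–x): 1.21502/0.0833333 → 14 → o, 0.88444/0.0416667 → 21 → v; chars ov.
Extended square (30″×15″, digits 0–9): 0.04835/0.00833333 → 5, 0.00944/0.00416667 → 2; chars 52.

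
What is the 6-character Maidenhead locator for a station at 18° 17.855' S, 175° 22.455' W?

AH21hq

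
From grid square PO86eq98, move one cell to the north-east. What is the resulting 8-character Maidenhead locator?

PO86fq09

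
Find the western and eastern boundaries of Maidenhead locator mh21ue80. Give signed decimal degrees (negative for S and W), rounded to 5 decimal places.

65.73333, 65.74167

Field M=12, H=7: +12·20° lon, +7·10° lat → SW at lon 60°, lat -20°.
Square 2, 1: +2·2° lon, +1·1° lat → SW at lon 64°, lat -19°.
Subsquare u=20, e=4: +20·0.0833333° lon, +4·0.0416667° lat → SW at lon 65.6667°, lat -18.8333°.
Extended square 8, 0: +8·0.00833333° lon, +0·0.00416667° lat → SW at lon 65.7333°, lat -18.8333°.
Cell spans 0.00833333° lon × 0.00416667° lat.
west 65.73333, east 65.74167.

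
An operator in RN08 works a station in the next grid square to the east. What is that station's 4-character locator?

Longitude square 0; +1 → 1.
The latitude characters are unchanged.

RN18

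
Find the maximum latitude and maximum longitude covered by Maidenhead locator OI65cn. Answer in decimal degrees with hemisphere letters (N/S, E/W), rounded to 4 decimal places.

Field O=14, I=8: +14·20° lon, +8·10° lat → SW at lon 100°, lat -10°.
Square 6, 5: +6·2° lon, +5·1° lat → SW at lon 112°, lat -5°.
Subsquare c=2, n=13: +2·0.0833333° lon, +13·0.0416667° lat → SW at lon 112.167°, lat -4.45833°.
Cell spans 0.0833333° lon × 0.0416667° lat. NE corner is SW corner plus one full cell.
latitude 4.4167° S, longitude 112.2500° E.

4.4167° S, 112.2500° E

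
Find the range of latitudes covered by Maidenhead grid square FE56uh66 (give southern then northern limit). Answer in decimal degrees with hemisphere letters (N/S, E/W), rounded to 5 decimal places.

Field F=5, E=4: +5·20° lon, +4·10° lat → SW at lon -80°, lat -50°.
Square 5, 6: +5·2° lon, +6·1° lat → SW at lon -70°, lat -44°.
Subsquare u=20, h=7: +20·0.0833333° lon, +7·0.0416667° lat → SW at lon -68.3333°, lat -43.7083°.
Extended square 6, 6: +6·0.00833333° lon, +6·0.00416667° lat → SW at lon -68.2833°, lat -43.6833°.
Cell spans 0.00833333° lon × 0.00416667° lat.
south 43.68333° S, north 43.67917° S.

43.68333° S, 43.67917° S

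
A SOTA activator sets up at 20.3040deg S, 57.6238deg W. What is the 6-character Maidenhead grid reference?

GG19eq

Offset from 180°W / 90°S: lon 122.3762°, lat 69.6960°.
Field (20°×10°, letters A–R): lon ⌊122.3762/20⌋ = 6 → G; lat ⌊69.6960/10⌋ = 6 → G.
Square (2°×1°, digits 0–9): lon ⌊2.3762/2⌋ = 1; lat ⌊9.6960/1⌋ = 9.
Subsquare (5′×2.5′, letters a–x): lon ⌊0.3762/0.0833333⌋ = 4 → e; lat ⌊0.6960/0.0416667⌋ = 16 → q.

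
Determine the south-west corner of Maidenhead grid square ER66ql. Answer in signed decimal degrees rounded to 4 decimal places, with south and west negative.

Field E=4, R=17: +4·20° lon, +17·10° lat → SW at lon -100°, lat 80°.
Square 6, 6: +6·2° lon, +6·1° lat → SW at lon -88°, lat 86°.
Subsquare q=16, l=11: +16·0.0833333° lon, +11·0.0416667° lat → SW at lon -86.6667°, lat 86.4583°.
latitude 86.4583, longitude -86.6667.

86.4583, -86.6667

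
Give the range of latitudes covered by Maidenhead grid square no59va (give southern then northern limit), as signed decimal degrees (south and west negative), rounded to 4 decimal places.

59.0000, 59.0417

Field N=13, O=14: +13·20° lon, +14·10° lat → SW at lon 80°, lat 50°.
Square 5, 9: +5·2° lon, +9·1° lat → SW at lon 90°, lat 59°.
Subsquare v=21, a=0: +21·0.0833333° lon, +0·0.0416667° lat → SW at lon 91.75°, lat 59°.
Cell spans 0.0833333° lon × 0.0416667° lat.
south 59.0000, north 59.0417.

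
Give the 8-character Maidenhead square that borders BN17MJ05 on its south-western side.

Longitude extended square 0; −1 → -1, wraps to 9, carry into subsquare.
Longitude subsquare m = 12; −1 → 11 = l.
Latitude extended square 5; −1 → 4.

BN17lj94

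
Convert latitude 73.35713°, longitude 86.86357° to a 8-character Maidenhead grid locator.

NQ33ki35

Offset from 180°W / 90°S: lon 266.86357°, lat 163.35713°.
Field: lon ⌊266.86357/20⌋ = 13 → N; lat ⌊163.35713/10⌋ = 16 → Q.
Square: lon ⌊6.86357/2⌋ = 3; lat ⌊3.35713/1⌋ = 3.
Subsquare: lon ⌊0.86357/0.0833333⌋ = 10 → k; lat ⌊0.35713/0.0416667⌋ = 8 → i.
Extended square: lon ⌊0.03024/0.00833333⌋ = 3; lat ⌊0.02380/0.00416667⌋ = 5.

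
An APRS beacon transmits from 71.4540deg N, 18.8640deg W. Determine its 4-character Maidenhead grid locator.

IQ01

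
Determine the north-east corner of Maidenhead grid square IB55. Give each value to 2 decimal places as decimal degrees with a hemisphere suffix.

74.00° S, 8.00° W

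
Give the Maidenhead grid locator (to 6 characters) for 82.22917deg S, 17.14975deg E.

JA87ns

Add 180° to longitude and 90° to latitude: 197.1498, 7.7708.
Field: 197.1498/20 → 9 → J, 7.7708/10 → 0 → A; chars JA.
Square: 17.1498/2 → 8, 7.7708/1 → 7; chars 87.
Subsquare: 1.1498/0.0833333 → 13 → n, 0.7708/0.0416667 → 18 → s; chars ns.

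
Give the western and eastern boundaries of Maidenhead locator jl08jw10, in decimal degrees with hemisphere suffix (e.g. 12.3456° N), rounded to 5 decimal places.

0.75833° E, 0.76667° E

Field J=9, L=11: +9·20° lon, +11·10° lat → SW at lon 0°, lat 20°.
Square 0, 8: +0·2° lon, +8·1° lat → SW at lon 0°, lat 28°.
Subsquare j=9, w=22: +9·0.0833333° lon, +22·0.0416667° lat → SW at lon 0.75°, lat 28.9167°.
Extended square 1, 0: +1·0.00833333° lon, +0·0.00416667° lat → SW at lon 0.758333°, lat 28.9167°.
Cell spans 0.00833333° lon × 0.00416667° lat.
west 0.75833° E, east 0.76667° E.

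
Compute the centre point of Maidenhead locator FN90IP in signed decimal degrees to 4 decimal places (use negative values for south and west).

Field F=5, N=13: +5·20° lon, +13·10° lat → SW at lon -80°, lat 40°.
Square 9, 0: +9·2° lon, +0·1° lat → SW at lon -62°, lat 40°.
Subsquare i=8, p=15: +8·0.0833333° lon, +15·0.0416667° lat → SW at lon -61.3333°, lat 40.625°.
Cell spans 0.0833333° lon × 0.0416667° lat. Centre is SW corner plus half of each.
latitude 40.6458, longitude -61.2917.

40.6458, -61.2917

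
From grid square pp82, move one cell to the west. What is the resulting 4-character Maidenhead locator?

PP72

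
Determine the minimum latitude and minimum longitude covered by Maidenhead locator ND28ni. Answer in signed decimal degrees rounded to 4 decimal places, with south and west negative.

-51.6667, 85.0833

Field N=13, D=3: +13·20° lon, +3·10° lat → SW at lon 80°, lat -60°.
Square 2, 8: +2·2° lon, +8·1° lat → SW at lon 84°, lat -52°.
Subsquare n=13, i=8: +13·0.0833333° lon, +8·0.0416667° lat → SW at lon 85.0833°, lat -51.6667°.
latitude -51.6667, longitude 85.0833.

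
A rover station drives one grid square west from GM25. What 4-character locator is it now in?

GM15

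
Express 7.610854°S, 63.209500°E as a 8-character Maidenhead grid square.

Add 180° to longitude and 90° to latitude: 243.20950, 82.38915.
Field (20°×10°, letters A–R): 243.20950/20 → 12 → M, 82.38915/10 → 8 → I; chars MI.
Square (2°×1°, digits 0–9): 3.20950/2 → 1, 2.38915/1 → 2; chars 12.
Subsquare (5′×2.5′, letters a–x): 1.20950/0.0833333 → 14 → o, 0.38915/0.0416667 → 9 → j; chars oj.
Extended square (30″×15″, digits 0–9): 0.04283/0.00833333 → 5, 0.01415/0.00416667 → 3; chars 53.

MI12oj53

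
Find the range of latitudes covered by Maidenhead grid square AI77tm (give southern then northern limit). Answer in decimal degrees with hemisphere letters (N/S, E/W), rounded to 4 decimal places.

2.5000° S, 2.4583° S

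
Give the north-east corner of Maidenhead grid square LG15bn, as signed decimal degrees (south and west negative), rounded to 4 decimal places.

-24.4167, 42.1667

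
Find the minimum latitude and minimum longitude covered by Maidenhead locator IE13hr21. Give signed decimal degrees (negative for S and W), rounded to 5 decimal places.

Field I=8, E=4: +8·20° lon, +4·10° lat → SW at lon -20°, lat -50°.
Square 1, 3: +1·2° lon, +3·1° lat → SW at lon -18°, lat -47°.
Subsquare h=7, r=17: +7·0.0833333° lon, +17·0.0416667° lat → SW at lon -17.4167°, lat -46.2917°.
Extended square 2, 1: +2·0.00833333° lon, +1·0.00416667° lat → SW at lon -17.4°, lat -46.2875°.
latitude -46.28750, longitude -17.40000.

-46.28750, -17.40000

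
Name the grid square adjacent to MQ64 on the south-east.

MQ73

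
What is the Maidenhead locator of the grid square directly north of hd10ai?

HD10aj

Latitude subsquare i = 8; +1 → 9 = j.
The longitude characters are unchanged.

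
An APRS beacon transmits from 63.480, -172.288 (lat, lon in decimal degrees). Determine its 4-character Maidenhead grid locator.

AP33

Add 180° to longitude and 90° to latitude: 7.71, 153.48.
Field: lon ⌊7.71/20⌋ = 0 → A; lat ⌊153.48/10⌋ = 15 → P.
Square: lon ⌊7.71/2⌋ = 3; lat ⌊3.48/1⌋ = 3.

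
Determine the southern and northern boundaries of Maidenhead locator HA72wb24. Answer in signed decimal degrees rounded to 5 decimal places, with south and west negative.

-87.94167, -87.93750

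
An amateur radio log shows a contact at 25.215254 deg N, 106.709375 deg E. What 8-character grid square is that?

OL35if51

Shift to the Maidenhead origin (180°W, 90°S): lon 286.70938, lat 115.21525.
Field (20°×10°, letters A–R): 286.70938/20 → 14 → O, 115.21525/10 → 11 → L; chars OL.
Square (2°×1°, digits 0–9): 6.70938/2 → 3, 5.21525/1 → 5; chars 35.
Subsquare (5′×2.5′, letters a–x): 0.70938/0.0833333 → 8 → i, 0.21525/0.0416667 → 5 → f; chars if.
Extended square (30″×15″, digits 0–9): 0.04271/0.00833333 → 5, 0.00692/0.00416667 → 1; chars 51.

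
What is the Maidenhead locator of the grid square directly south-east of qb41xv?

QB51au

Longitude subsquare x = 23; +1 → 24, wraps to 0 = a, carry into square.
Longitude square 4; +1 → 5.
Latitude subsquare v = 21; −1 → 20 = u.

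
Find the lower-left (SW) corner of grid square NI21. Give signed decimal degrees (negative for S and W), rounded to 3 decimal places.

Field N=13, I=8: +13·20° lon, +8·10° lat → SW at lon 80°, lat -10°.
Square 2, 1: +2·2° lon, +1·1° lat → SW at lon 84°, lat -9°.
latitude -9.000, longitude 84.000.

-9.000, 84.000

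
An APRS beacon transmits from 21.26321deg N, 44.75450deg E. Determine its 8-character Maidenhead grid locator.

Add 180° to longitude and 90° to latitude: 224.75450, 111.26321.
Field: 224.75450/20 → 11 → L, 111.26321/10 → 11 → L; chars LL.
Square: 4.75450/2 → 2, 1.26321/1 → 1; chars 21.
Subsquare: 0.75450/0.0833333 → 9 → j, 0.26321/0.0416667 → 6 → g; chars jg.
Extended square: 0.00450/0.00833333 → 0, 0.01321/0.00416667 → 3; chars 03.

LL21jg03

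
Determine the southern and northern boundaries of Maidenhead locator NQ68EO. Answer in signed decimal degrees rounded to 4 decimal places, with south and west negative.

78.5833, 78.6250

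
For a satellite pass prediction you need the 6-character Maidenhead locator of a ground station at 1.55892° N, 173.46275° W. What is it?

Add 180° to longitude and 90° to latitude: 6.5373, 91.5589.
Field (20°×10°, letters A–R): 6.5373/20 → 0 → A, 91.5589/10 → 9 → J; chars AJ.
Square (2°×1°, digits 0–9): 6.5373/2 → 3, 1.5589/1 → 1; chars 31.
Subsquare (5′×2.5′, letters a–x): 0.5373/0.0833333 → 6 → g, 0.5589/0.0416667 → 13 → n; chars gn.

AJ31gn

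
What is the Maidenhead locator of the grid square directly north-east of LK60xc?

Longitude subsquare x = 23; +1 → 24, wraps to 0 = a, carry into square.
Longitude square 6; +1 → 7.
Latitude subsquare c = 2; +1 → 3 = d.

LK70ad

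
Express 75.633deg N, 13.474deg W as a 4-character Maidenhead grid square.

Shift to the Maidenhead origin (180°W, 90°S): lon 166.53, lat 165.63.
Field (20°×10°, letters A–R): 166.53/20 → 8 → I, 165.63/10 → 16 → Q; chars IQ.
Square (2°×1°, digits 0–9): 6.53/2 → 3, 5.63/1 → 5; chars 35.

IQ35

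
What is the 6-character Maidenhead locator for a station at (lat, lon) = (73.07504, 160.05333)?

RQ03ab

Shift to the Maidenhead origin (180°W, 90°S): lon 340.0533, lat 163.0750.
Field: 340.0533/20 → 17 → R, 163.0750/10 → 16 → Q; chars RQ.
Square: 0.0533/2 → 0, 3.0750/1 → 3; chars 03.
Subsquare: 0.0533/0.0833333 → 0 → a, 0.0750/0.0416667 → 1 → b; chars ab.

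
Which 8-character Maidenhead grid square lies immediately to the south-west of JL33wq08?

JL33vq97

Longitude extended square 0; −1 → -1, wraps to 9, carry into subsquare.
Longitude subsquare w = 22; −1 → 21 = v.
Latitude extended square 8; −1 → 7.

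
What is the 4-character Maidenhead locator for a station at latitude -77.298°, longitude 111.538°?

OB52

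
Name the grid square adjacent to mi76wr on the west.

MI76vr

Longitude subsquare w = 22; −1 → 21 = v.
The latitude characters are unchanged.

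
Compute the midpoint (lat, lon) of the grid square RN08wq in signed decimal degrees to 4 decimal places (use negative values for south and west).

48.6875, 161.8750

Field R=17, N=13: +17·20° lon, +13·10° lat → SW at lon 160°, lat 40°.
Square 0, 8: +0·2° lon, +8·1° lat → SW at lon 160°, lat 48°.
Subsquare w=22, q=16: +22·0.0833333° lon, +16·0.0416667° lat → SW at lon 161.833°, lat 48.6667°.
Cell spans 0.0833333° lon × 0.0416667° lat. Centre is SW corner plus half of each.
latitude 48.6875, longitude 161.8750.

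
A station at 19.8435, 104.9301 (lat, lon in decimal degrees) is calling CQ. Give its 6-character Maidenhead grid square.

OK29lu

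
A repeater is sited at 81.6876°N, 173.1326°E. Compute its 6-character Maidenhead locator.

RR61nq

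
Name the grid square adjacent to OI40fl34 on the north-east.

OI40fl45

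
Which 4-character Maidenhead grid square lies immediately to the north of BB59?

Latitude square 9; +1 → 10, wraps to 0, carry into field.
Latitude field B = 1; +1 → 2 = C.
The longitude characters are unchanged.

BC50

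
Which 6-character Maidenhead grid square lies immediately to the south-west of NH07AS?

Longitude subsquare a = 0; −1 → -1, wraps to 23 = x, carry into square.
Longitude square 0; −1 → -1, wraps to 9, carry into field.
Longitude field N = 13; −1 → 12 = M.
Latitude subsquare s = 18; −1 → 17 = r.

MH97xr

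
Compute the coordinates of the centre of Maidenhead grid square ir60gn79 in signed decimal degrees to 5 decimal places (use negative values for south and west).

Field I=8, R=17: +8·20° lon, +17·10° lat → SW at lon -20°, lat 80°.
Square 6, 0: +6·2° lon, +0·1° lat → SW at lon -8°, lat 80°.
Subsquare g=6, n=13: +6·0.0833333° lon, +13·0.0416667° lat → SW at lon -7.5°, lat 80.5417°.
Extended square 7, 9: +7·0.00833333° lon, +9·0.00416667° lat → SW at lon -7.44167°, lat 80.5792°.
Cell spans 0.00833333° lon × 0.00416667° lat. Centre is SW corner plus half of each.
latitude 80.58125, longitude -7.43750.

80.58125, -7.43750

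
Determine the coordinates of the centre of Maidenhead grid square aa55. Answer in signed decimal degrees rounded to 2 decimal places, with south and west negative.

Field A=0, A=0: +0·20° lon, +0·10° lat → SW at lon -180°, lat -90°.
Square 5, 5: +5·2° lon, +5·1° lat → SW at lon -170°, lat -85°.
Cell spans 2° lon × 1° lat. Centre is SW corner plus half of each.
latitude -84.50, longitude -169.00.

-84.50, -169.00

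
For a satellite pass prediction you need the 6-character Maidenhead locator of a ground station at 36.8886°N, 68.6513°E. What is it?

MM46hv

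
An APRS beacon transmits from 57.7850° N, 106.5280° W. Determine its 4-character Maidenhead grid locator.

DO67

Offset from 180°W / 90°S: lon 73.47°, lat 147.78°.
Field: lon ⌊73.47/20⌋ = 3 → D; lat ⌊147.78/10⌋ = 14 → O.
Square: lon ⌊13.47/2⌋ = 6; lat ⌊7.78/1⌋ = 7.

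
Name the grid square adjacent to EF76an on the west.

Longitude subsquare a = 0; −1 → -1, wraps to 23 = x, carry into square.
Longitude square 7; −1 → 6.
The latitude characters are unchanged.

EF66xn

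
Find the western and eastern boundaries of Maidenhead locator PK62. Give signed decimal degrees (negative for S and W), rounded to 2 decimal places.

Field P=15, K=10: +15·20° lon, +10·10° lat → SW at lon 120°, lat 10°.
Square 6, 2: +6·2° lon, +2·1° lat → SW at lon 132°, lat 12°.
Cell spans 2° lon × 1° lat.
west 132.00, east 134.00.

132.00, 134.00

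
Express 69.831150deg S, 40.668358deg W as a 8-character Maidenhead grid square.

GC90pe90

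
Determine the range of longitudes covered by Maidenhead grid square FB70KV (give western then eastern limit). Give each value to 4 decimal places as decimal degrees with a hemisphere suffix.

Field F=5, B=1: +5·20° lon, +1·10° lat → SW at lon -80°, lat -80°.
Square 7, 0: +7·2° lon, +0·1° lat → SW at lon -66°, lat -80°.
Subsquare k=10, v=21: +10·0.0833333° lon, +21·0.0416667° lat → SW at lon -65.1667°, lat -79.125°.
Cell spans 0.0833333° lon × 0.0416667° lat.
west 65.1667° W, east 65.0833° W.

65.1667° W, 65.0833° W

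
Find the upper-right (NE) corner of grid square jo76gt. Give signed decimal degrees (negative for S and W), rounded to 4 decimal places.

Field J=9, O=14: +9·20° lon, +14·10° lat → SW at lon 0°, lat 50°.
Square 7, 6: +7·2° lon, +6·1° lat → SW at lon 14°, lat 56°.
Subsquare g=6, t=19: +6·0.0833333° lon, +19·0.0416667° lat → SW at lon 14.5°, lat 56.7917°.
Cell spans 0.0833333° lon × 0.0416667° lat. NE corner is SW corner plus one full cell.
latitude 56.8333, longitude 14.5833.

56.8333, 14.5833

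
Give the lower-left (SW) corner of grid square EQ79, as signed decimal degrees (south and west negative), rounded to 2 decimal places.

79.00, -86.00

Field E=4, Q=16: +4·20° lon, +16·10° lat → SW at lon -100°, lat 70°.
Square 7, 9: +7·2° lon, +9·1° lat → SW at lon -86°, lat 79°.
latitude 79.00, longitude -86.00.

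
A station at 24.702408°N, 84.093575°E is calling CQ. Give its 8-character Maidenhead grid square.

Shift to the Maidenhead origin (180°W, 90°S): lon 264.09357, lat 114.70241.
Field (20°×10°, letters A–R): 264.09357/20 → 13 → N, 114.70241/10 → 11 → L; chars NL.
Square (2°×1°, digits 0–9): 4.09357/2 → 2, 4.70241/1 → 4; chars 24.
Subsquare (5′×2.5′, letters a–x): 0.09357/0.0833333 → 1 → b, 0.70241/0.0416667 → 16 → q; chars bq.
Extended square (30″×15″, digits 0–9): 0.01024/0.00833333 → 1, 0.03574/0.00416667 → 8; chars 18.

NL24bq18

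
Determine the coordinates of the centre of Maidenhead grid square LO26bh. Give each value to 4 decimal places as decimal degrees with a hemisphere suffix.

Field L=11, O=14: +11·20° lon, +14·10° lat → SW at lon 40°, lat 50°.
Square 2, 6: +2·2° lon, +6·1° lat → SW at lon 44°, lat 56°.
Subsquare b=1, h=7: +1·0.0833333° lon, +7·0.0416667° lat → SW at lon 44.0833°, lat 56.2917°.
Cell spans 0.0833333° lon × 0.0416667° lat. Centre is SW corner plus half of each.
latitude 56.3125° N, longitude 44.1250° E.

56.3125° N, 44.1250° E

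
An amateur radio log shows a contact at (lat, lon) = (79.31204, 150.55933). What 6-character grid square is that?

QQ59gh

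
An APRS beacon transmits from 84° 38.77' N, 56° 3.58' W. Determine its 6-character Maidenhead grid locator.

Offset from 180°W / 90°S: lon 123.9403°, lat 174.6462°.
Field: 123.9403/20 → 6 → G, 174.6462/10 → 17 → R; chars GR.
Square: 3.9403/2 → 1, 4.6462/1 → 4; chars 14.
Subsquare: 1.9403/0.0833333 → 23 → x, 0.6462/0.0416667 → 15 → p; chars xp.

GR14xp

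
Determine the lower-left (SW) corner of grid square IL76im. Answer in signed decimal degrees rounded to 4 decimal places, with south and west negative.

26.5000, -5.3333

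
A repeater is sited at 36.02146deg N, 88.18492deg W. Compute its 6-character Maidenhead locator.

EM56va

Shift to the Maidenhead origin (180°W, 90°S): lon 91.8151, lat 126.0215.
Field (20°×10°, letters A–R): 91.8151/20 → 4 → E, 126.0215/10 → 12 → M; chars EM.
Square (2°×1°, digits 0–9): 11.8151/2 → 5, 6.0215/1 → 6; chars 56.
Subsquare (5′×2.5′, letters a–x): 1.8151/0.0833333 → 21 → v, 0.0215/0.0416667 → 0 → a; chars va.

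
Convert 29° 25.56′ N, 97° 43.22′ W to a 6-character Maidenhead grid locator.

EL19dk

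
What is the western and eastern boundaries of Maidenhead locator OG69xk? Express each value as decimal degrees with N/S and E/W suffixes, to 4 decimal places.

Field O=14, G=6: +14·20° lon, +6·10° lat → SW at lon 100°, lat -30°.
Square 6, 9: +6·2° lon, +9·1° lat → SW at lon 112°, lat -21°.
Subsquare x=23, k=10: +23·0.0833333° lon, +10·0.0416667° lat → SW at lon 113.917°, lat -20.5833°.
Cell spans 0.0833333° lon × 0.0416667° lat.
west 113.9167° E, east 114.0000° E.

113.9167° E, 114.0000° E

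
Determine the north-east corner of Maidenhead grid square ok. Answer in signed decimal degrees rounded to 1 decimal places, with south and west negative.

Field O=14, K=10: +14·20° lon, +10·10° lat → SW at lon 100°, lat 10°.
Cell spans 20° lon × 10° lat. NE corner is SW corner plus one full cell.
latitude 20.0, longitude 120.0.

20.0, 120.0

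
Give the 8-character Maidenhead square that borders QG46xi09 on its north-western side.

QG46wj90

Longitude extended square 0; −1 → -1, wraps to 9, carry into subsquare.
Longitude subsquare x = 23; −1 → 22 = w.
Latitude extended square 9; +1 → 10, wraps to 0, carry into subsquare.
Latitude subsquare i = 8; +1 → 9 = j.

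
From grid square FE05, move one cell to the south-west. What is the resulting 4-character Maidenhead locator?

EE94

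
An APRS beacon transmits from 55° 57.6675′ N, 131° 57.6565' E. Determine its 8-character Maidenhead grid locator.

PO55xx50

Offset from 180°W / 90°S: lon 311.96094°, lat 145.96113°.
Field: lon ⌊311.96094/20⌋ = 15 → P; lat ⌊145.96113/10⌋ = 14 → O.
Square: lon ⌊11.96094/2⌋ = 5; lat ⌊5.96113/1⌋ = 5.
Subsquare: lon ⌊1.96094/0.0833333⌋ = 23 → x; lat ⌊0.96113/0.0416667⌋ = 23 → x.
Extended square: lon ⌊0.04427/0.00833333⌋ = 5; lat ⌊0.00279/0.00416667⌋ = 0.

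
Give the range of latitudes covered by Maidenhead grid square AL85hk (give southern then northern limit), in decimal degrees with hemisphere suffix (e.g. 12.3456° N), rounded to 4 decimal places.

Field A=0, L=11: +0·20° lon, +11·10° lat → SW at lon -180°, lat 20°.
Square 8, 5: +8·2° lon, +5·1° lat → SW at lon -164°, lat 25°.
Subsquare h=7, k=10: +7·0.0833333° lon, +10·0.0416667° lat → SW at lon -163.417°, lat 25.4167°.
Cell spans 0.0833333° lon × 0.0416667° lat.
south 25.4167° N, north 25.4583° N.

25.4167° N, 25.4583° N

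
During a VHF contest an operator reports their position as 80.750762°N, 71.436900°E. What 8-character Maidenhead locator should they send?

Offset from 180°W / 90°S: lon 251.43690°, lat 170.75076°.
Field: 251.43690/20 → 12 → M, 170.75076/10 → 17 → R; chars MR.
Square: 11.43690/2 → 5, 0.75076/1 → 0; chars 50.
Subsquare: 1.43690/0.0833333 → 17 → r, 0.75076/0.0416667 → 18 → s; chars rs.
Extended square: 0.02023/0.00833333 → 2, 0.00076/0.00416667 → 0; chars 20.

MR50rs20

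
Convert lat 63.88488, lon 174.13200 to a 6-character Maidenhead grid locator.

Offset from 180°W / 90°S: lon 354.1320°, lat 153.8849°.
Field: lon ⌊354.1320/20⌋ = 17 → R; lat ⌊153.8849/10⌋ = 15 → P.
Square: lon ⌊14.1320/2⌋ = 7; lat ⌊3.8849/1⌋ = 3.
Subsquare: lon ⌊0.1320/0.0833333⌋ = 1 → b; lat ⌊0.8849/0.0416667⌋ = 21 → v.

RP73bv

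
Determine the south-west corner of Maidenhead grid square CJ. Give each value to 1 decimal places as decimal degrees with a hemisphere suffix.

0.0° N, 140.0° W

Field C=2, J=9: +2·20° lon, +9·10° lat → SW at lon -140°, lat 0°.
latitude 0.0° N, longitude 140.0° W.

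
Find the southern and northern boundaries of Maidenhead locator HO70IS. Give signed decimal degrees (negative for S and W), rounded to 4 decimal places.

Field H=7, O=14: +7·20° lon, +14·10° lat → SW at lon -40°, lat 50°.
Square 7, 0: +7·2° lon, +0·1° lat → SW at lon -26°, lat 50°.
Subsquare i=8, s=18: +8·0.0833333° lon, +18·0.0416667° lat → SW at lon -25.3333°, lat 50.75°.
Cell spans 0.0833333° lon × 0.0416667° lat.
south 50.7500, north 50.7917.

50.7500, 50.7917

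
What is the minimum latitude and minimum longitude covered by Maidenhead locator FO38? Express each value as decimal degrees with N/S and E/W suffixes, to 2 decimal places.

Field F=5, O=14: +5·20° lon, +14·10° lat → SW at lon -80°, lat 50°.
Square 3, 8: +3·2° lon, +8·1° lat → SW at lon -74°, lat 58°.
latitude 58.00° N, longitude 74.00° W.

58.00° N, 74.00° W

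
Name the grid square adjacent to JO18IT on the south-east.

Longitude subsquare i = 8; +1 → 9 = j.
Latitude subsquare t = 19; −1 → 18 = s.

JO18js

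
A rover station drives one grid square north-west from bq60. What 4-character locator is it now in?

BQ51

Longitude square 6; −1 → 5.
Latitude square 0; +1 → 1.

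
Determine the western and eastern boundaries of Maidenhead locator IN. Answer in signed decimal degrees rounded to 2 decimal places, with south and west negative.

Field I=8, N=13: +8·20° lon, +13·10° lat → SW at lon -20°, lat 40°.
Cell spans 20° lon × 10° lat.
west -20.00, east 0.00.

-20.00, 0.00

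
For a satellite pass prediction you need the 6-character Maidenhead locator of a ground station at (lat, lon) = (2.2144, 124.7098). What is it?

PJ22if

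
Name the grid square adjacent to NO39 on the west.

NO29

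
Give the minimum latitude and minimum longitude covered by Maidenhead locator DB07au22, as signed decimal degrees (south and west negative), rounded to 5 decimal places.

-72.15833, -119.98333

Field D=3, B=1: +3·20° lon, +1·10° lat → SW at lon -120°, lat -80°.
Square 0, 7: +0·2° lon, +7·1° lat → SW at lon -120°, lat -73°.
Subsquare a=0, u=20: +0·0.0833333° lon, +20·0.0416667° lat → SW at lon -120°, lat -72.1667°.
Extended square 2, 2: +2·0.00833333° lon, +2·0.00416667° lat → SW at lon -119.983°, lat -72.1583°.
latitude -72.15833, longitude -119.98333.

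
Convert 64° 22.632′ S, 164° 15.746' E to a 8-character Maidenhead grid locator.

RC25do19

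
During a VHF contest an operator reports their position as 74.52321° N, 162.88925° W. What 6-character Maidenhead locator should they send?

Add 180° to longitude and 90° to latitude: 17.1107, 164.5232.
Field: lon ⌊17.1107/20⌋ = 0 → A; lat ⌊164.5232/10⌋ = 16 → Q.
Square: lon ⌊17.1107/2⌋ = 8; lat ⌊4.5232/1⌋ = 4.
Subsquare: lon ⌊1.1107/0.0833333⌋ = 13 → n; lat ⌊0.5232/0.0416667⌋ = 12 → m.

AQ84nm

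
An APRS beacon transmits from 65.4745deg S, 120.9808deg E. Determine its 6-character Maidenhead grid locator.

PC04lm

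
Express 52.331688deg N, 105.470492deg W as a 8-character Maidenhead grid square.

Offset from 180°W / 90°S: lon 74.52951°, lat 142.33169°.
Field: 74.52951/20 → 3 → D, 142.33169/10 → 14 → O; chars DO.
Square: 14.52951/2 → 7, 2.33169/1 → 2; chars 72.
Subsquare: 0.52951/0.0833333 → 6 → g, 0.33169/0.0416667 → 7 → h; chars gh.
Extended square: 0.02951/0.00833333 → 3, 0.04002/0.00416667 → 9; chars 39.

DO72gh39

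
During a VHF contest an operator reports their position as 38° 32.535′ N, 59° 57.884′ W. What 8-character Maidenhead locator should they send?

GM08an40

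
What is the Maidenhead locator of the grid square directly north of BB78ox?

BB79oa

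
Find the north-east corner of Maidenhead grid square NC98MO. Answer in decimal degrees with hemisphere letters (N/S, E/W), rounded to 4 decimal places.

61.3750° S, 99.0833° E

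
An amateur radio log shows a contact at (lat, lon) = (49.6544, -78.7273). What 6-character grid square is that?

FN09pp

Shift to the Maidenhead origin (180°W, 90°S): lon 101.2727, lat 139.6544.
Field (20°×10°, letters A–R): 101.2727/20 → 5 → F, 139.6544/10 → 13 → N; chars FN.
Square (2°×1°, digits 0–9): 1.2727/2 → 0, 9.6544/1 → 9; chars 09.
Subsquare (5′×2.5′, letters a–x): 1.2727/0.0833333 → 15 → p, 0.6544/0.0416667 → 15 → p; chars pp.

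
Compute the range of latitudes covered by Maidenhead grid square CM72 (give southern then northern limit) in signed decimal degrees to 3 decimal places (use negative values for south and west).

32.000, 33.000

Field C=2, M=12: +2·20° lon, +12·10° lat → SW at lon -140°, lat 30°.
Square 7, 2: +7·2° lon, +2·1° lat → SW at lon -126°, lat 32°.
Cell spans 2° lon × 1° lat.
south 32.000, north 33.000.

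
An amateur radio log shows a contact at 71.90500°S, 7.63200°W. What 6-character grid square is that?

IB68ec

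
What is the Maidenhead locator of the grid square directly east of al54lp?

AL54mp

Longitude subsquare l = 11; +1 → 12 = m.
The latitude characters are unchanged.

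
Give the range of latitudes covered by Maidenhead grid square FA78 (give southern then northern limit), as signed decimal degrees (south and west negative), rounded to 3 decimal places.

-82.000, -81.000

Field F=5, A=0: +5·20° lon, +0·10° lat → SW at lon -80°, lat -90°.
Square 7, 8: +7·2° lon, +8·1° lat → SW at lon -66°, lat -82°.
Cell spans 2° lon × 1° lat.
south -82.000, north -81.000.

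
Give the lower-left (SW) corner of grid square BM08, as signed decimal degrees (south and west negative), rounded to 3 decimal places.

38.000, -160.000

Field B=1, M=12: +1·20° lon, +12·10° lat → SW at lon -160°, lat 30°.
Square 0, 8: +0·2° lon, +8·1° lat → SW at lon -160°, lat 38°.
latitude 38.000, longitude -160.000.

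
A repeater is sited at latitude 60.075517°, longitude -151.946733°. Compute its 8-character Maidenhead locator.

BP40ab68

Shift to the Maidenhead origin (180°W, 90°S): lon 28.05327, lat 150.07552.
Field: lon ⌊28.05327/20⌋ = 1 → B; lat ⌊150.07552/10⌋ = 15 → P.
Square: lon ⌊8.05327/2⌋ = 4; lat ⌊0.07552/1⌋ = 0.
Subsquare: lon ⌊0.05327/0.0833333⌋ = 0 → a; lat ⌊0.07552/0.0416667⌋ = 1 → b.
Extended square: lon ⌊0.05327/0.00833333⌋ = 6; lat ⌊0.03385/0.00416667⌋ = 8.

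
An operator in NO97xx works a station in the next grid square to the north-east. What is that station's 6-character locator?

Longitude subsquare x = 23; +1 → 24, wraps to 0 = a, carry into square.
Longitude square 9; +1 → 10, wraps to 0, carry into field.
Longitude field N = 13; +1 → 14 = O.
Latitude subsquare x = 23; +1 → 24, wraps to 0 = a, carry into square.
Latitude square 7; +1 → 8.

OO08aa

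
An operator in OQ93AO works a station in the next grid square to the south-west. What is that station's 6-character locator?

Longitude subsquare a = 0; −1 → -1, wraps to 23 = x, carry into square.
Longitude square 9; −1 → 8.
Latitude subsquare o = 14; −1 → 13 = n.

OQ83xn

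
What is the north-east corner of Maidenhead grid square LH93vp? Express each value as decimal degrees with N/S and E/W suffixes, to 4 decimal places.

16.3333° S, 59.8333° E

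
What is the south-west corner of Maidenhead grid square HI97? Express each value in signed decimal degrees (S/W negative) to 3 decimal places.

Field H=7, I=8: +7·20° lon, +8·10° lat → SW at lon -40°, lat -10°.
Square 9, 7: +9·2° lon, +7·1° lat → SW at lon -22°, lat -3°.
latitude -3.000, longitude -22.000.

-3.000, -22.000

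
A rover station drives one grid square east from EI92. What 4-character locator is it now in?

FI02

Longitude square 9; +1 → 10, wraps to 0, carry into field.
Longitude field E = 4; +1 → 5 = F.
The latitude characters are unchanged.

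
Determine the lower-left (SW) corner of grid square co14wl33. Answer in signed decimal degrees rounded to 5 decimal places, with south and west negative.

54.47083, -136.14167

Field C=2, O=14: +2·20° lon, +14·10° lat → SW at lon -140°, lat 50°.
Square 1, 4: +1·2° lon, +4·1° lat → SW at lon -138°, lat 54°.
Subsquare w=22, l=11: +22·0.0833333° lon, +11·0.0416667° lat → SW at lon -136.167°, lat 54.4583°.
Extended square 3, 3: +3·0.00833333° lon, +3·0.00416667° lat → SW at lon -136.142°, lat 54.4708°.
latitude 54.47083, longitude -136.14167.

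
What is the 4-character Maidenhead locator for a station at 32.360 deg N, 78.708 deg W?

FM02

Add 180° to longitude and 90° to latitude: 101.29, 122.36.
Field (20°×10°, letters A–R): 101.29/20 → 5 → F, 122.36/10 → 12 → M; chars FM.
Square (2°×1°, digits 0–9): 1.29/2 → 0, 2.36/1 → 2; chars 02.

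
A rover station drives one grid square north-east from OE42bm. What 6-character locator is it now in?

OE42cn

Longitude subsquare b = 1; +1 → 2 = c.
Latitude subsquare m = 12; +1 → 13 = n.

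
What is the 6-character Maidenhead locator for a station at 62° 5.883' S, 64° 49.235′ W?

Shift to the Maidenhead origin (180°W, 90°S): lon 115.1794, lat 27.9019.
Field: lon ⌊115.1794/20⌋ = 5 → F; lat ⌊27.9019/10⌋ = 2 → C.
Square: lon ⌊15.1794/2⌋ = 7; lat ⌊7.9019/1⌋ = 7.
Subsquare: lon ⌊1.1794/0.0833333⌋ = 14 → o; lat ⌊0.9019/0.0416667⌋ = 21 → v.

FC77ov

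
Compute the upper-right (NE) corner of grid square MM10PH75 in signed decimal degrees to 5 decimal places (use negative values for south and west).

30.31667, 63.31667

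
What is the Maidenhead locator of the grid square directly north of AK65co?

Latitude subsquare o = 14; +1 → 15 = p.
The longitude characters are unchanged.

AK65cp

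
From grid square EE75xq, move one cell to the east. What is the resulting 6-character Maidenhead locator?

EE85aq

Longitude subsquare x = 23; +1 → 24, wraps to 0 = a, carry into square.
Longitude square 7; +1 → 8.
The latitude characters are unchanged.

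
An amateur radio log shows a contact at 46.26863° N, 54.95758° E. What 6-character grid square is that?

LN76lg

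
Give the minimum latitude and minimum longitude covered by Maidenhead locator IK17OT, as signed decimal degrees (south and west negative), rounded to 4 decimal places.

17.7917, -16.8333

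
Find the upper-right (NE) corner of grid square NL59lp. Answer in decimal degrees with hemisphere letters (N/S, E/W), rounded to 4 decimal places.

29.6667° N, 91.0000° E

Field N=13, L=11: +13·20° lon, +11·10° lat → SW at lon 80°, lat 20°.
Square 5, 9: +5·2° lon, +9·1° lat → SW at lon 90°, lat 29°.
Subsquare l=11, p=15: +11·0.0833333° lon, +15·0.0416667° lat → SW at lon 90.9167°, lat 29.625°.
Cell spans 0.0833333° lon × 0.0416667° lat. NE corner is SW corner plus one full cell.
latitude 29.6667° N, longitude 91.0000° E.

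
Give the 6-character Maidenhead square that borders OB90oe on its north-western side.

OB90nf

Longitude subsquare o = 14; −1 → 13 = n.
Latitude subsquare e = 4; +1 → 5 = f.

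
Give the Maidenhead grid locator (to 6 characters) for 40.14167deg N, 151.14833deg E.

QN50nd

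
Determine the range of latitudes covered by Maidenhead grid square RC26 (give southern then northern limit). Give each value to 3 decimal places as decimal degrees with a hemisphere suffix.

Field R=17, C=2: +17·20° lon, +2·10° lat → SW at lon 160°, lat -70°.
Square 2, 6: +2·2° lon, +6·1° lat → SW at lon 164°, lat -64°.
Cell spans 2° lon × 1° lat.
south 64.000° S, north 63.000° S.

64.000° S, 63.000° S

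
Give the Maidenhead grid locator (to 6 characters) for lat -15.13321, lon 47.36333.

LH34qu

Offset from 180°W / 90°S: lon 227.3633°, lat 74.8668°.
Field: 227.3633/20 → 11 → L, 74.8668/10 → 7 → H; chars LH.
Square: 7.3633/2 → 3, 4.8668/1 → 4; chars 34.
Subsquare: 1.3633/0.0833333 → 16 → q, 0.8668/0.0416667 → 20 → u; chars qu.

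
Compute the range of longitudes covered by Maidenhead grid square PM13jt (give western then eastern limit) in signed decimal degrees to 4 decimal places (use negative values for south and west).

Field P=15, M=12: +15·20° lon, +12·10° lat → SW at lon 120°, lat 30°.
Square 1, 3: +1·2° lon, +3·1° lat → SW at lon 122°, lat 33°.
Subsquare j=9, t=19: +9·0.0833333° lon, +19·0.0416667° lat → SW at lon 122.75°, lat 33.7917°.
Cell spans 0.0833333° lon × 0.0416667° lat.
west 122.7500, east 122.8333.

122.7500, 122.8333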